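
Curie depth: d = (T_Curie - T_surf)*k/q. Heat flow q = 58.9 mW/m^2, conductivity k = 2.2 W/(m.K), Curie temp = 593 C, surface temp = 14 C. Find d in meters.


T_Curie - T_surf = 593 - 14 = 579 C
Convert q to W/m^2: 58.9 mW/m^2 = 0.0589 W/m^2
d = 579 * 2.2 / 0.0589 = 21626.49 m

21626.49


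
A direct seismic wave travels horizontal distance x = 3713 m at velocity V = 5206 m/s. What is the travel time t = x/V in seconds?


t = x / V
= 3713 / 5206
= 0.7132 s

0.7132


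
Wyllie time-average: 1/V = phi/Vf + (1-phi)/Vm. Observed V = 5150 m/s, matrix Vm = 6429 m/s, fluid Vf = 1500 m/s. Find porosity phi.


1/V - 1/Vm = 1/5150 - 1/6429 = 3.863e-05
1/Vf - 1/Vm = 1/1500 - 1/6429 = 0.00051112
phi = 3.863e-05 / 0.00051112 = 0.0756

0.0756


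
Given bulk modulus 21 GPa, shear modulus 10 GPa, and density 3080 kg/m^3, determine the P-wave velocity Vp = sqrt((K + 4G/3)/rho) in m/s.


First compute the effective modulus:
K + 4G/3 = 21e9 + 4*10e9/3 = 34333333333.33 Pa
Then divide by density:
34333333333.33 / 3080 = 11147186.1472 Pa/(kg/m^3)
Take the square root:
Vp = sqrt(11147186.1472) = 3338.74 m/s

3338.74


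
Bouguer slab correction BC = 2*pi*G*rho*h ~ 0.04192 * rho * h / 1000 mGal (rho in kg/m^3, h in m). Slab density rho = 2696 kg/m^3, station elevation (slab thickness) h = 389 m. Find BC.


BC = 0.04192 * rho * h / 1000
= 0.04192 * 2696 * 389 / 1000
= 43.9633 mGal

43.9633


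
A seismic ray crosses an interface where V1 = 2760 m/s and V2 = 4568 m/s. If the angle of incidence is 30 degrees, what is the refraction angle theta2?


sin(theta1) = sin(30 deg) = 0.5
sin(theta2) = V2/V1 * sin(theta1) = 4568/2760 * 0.5 = 0.827536
theta2 = arcsin(0.827536) = 55.8465 degrees

55.8465


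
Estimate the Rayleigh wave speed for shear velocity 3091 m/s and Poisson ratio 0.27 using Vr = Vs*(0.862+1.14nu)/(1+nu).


Numerator factor = 0.862 + 1.14*0.27 = 1.1698
Denominator = 1 + 0.27 = 1.27
Vr = 3091 * 1.1698 / 1.27 = 2847.13 m/s

2847.13


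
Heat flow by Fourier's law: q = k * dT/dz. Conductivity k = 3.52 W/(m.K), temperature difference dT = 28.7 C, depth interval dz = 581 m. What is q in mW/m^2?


q = k * dT / dz * 1000
= 3.52 * 28.7 / 581 * 1000
= 0.17388 * 1000
= 173.8795 mW/m^2

173.8795


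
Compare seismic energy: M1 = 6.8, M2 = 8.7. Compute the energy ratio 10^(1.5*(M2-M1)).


M2 - M1 = 8.7 - 6.8 = 1.9
1.5 * 1.9 = 2.85
ratio = 10^2.85 = 707.95

707.95


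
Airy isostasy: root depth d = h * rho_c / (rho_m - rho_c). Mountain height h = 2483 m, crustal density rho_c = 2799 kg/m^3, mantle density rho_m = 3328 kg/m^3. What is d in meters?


rho_m - rho_c = 3328 - 2799 = 529
d = 2483 * 2799 / 529
= 6949917 / 529
= 13137.84 m

13137.84


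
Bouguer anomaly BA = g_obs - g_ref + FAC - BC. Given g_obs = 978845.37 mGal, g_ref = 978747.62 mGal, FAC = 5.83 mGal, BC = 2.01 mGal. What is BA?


BA = g_obs - g_ref + FAC - BC
= 978845.37 - 978747.62 + 5.83 - 2.01
= 101.57 mGal

101.57


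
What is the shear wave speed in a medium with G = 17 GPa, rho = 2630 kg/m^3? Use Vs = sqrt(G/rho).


Convert G to Pa: G = 17e9 Pa
Compute G/rho = 17e9 / 2630 = 6463878.327
Vs = sqrt(6463878.327) = 2542.42 m/s

2542.42


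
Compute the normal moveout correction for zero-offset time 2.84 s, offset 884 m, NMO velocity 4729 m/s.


x/Vnmo = 884/4729 = 0.186932
(x/Vnmo)^2 = 0.034943
t0^2 = 8.0656
sqrt(8.0656 + 0.034943) = 2.846145
dt = 2.846145 - 2.84 = 0.006145

0.006145


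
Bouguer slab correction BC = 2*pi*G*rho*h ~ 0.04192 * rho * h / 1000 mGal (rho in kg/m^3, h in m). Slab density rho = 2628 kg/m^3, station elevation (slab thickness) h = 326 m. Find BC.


BC = 0.04192 * rho * h / 1000
= 0.04192 * 2628 * 326 / 1000
= 35.914 mGal

35.914


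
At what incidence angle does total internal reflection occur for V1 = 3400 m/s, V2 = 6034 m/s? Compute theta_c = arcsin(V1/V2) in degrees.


V1/V2 = 3400/6034 = 0.563474
theta_c = arcsin(0.563474) = 34.2964 degrees

34.2964


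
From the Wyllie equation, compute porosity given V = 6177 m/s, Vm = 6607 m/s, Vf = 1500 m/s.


1/V - 1/Vm = 1/6177 - 1/6607 = 1.054e-05
1/Vf - 1/Vm = 1/1500 - 1/6607 = 0.00051531
phi = 1.054e-05 / 0.00051531 = 0.0204

0.0204


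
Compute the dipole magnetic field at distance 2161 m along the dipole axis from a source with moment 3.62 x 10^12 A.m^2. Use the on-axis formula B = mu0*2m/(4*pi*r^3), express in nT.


m = 3.62 x 10^12 = 3620000000000 A.m^2
2m = 7240000000000 A.m^2
r^3 = 2161^3 = 10091699281
B = (4pi*10^-7) * 7240000000000 / (4*pi * 10091699281) * 1e9
= 9098052.324796 / 126816033293.71 * 1e9
= 71742.1298 nT

71742.1298


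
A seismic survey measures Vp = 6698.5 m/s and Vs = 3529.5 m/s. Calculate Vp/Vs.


Vp/Vs = 6698.5 / 3529.5
= 1.8979

1.8979


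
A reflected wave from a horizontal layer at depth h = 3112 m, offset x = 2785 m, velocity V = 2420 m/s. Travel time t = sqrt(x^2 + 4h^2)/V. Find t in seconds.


x^2 + 4h^2 = 2785^2 + 4*3112^2 = 7756225 + 38738176 = 46494401
sqrt(46494401) = 6818.6803
t = 6818.6803 / 2420 = 2.8176 s

2.8176


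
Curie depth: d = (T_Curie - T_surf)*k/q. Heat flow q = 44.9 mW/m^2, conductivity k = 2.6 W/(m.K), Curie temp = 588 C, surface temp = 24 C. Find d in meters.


T_Curie - T_surf = 588 - 24 = 564 C
Convert q to W/m^2: 44.9 mW/m^2 = 0.0449 W/m^2
d = 564 * 2.6 / 0.0449 = 32659.24 m

32659.24


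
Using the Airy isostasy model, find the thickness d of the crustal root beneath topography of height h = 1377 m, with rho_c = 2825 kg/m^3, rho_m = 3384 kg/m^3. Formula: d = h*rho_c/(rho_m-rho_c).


rho_m - rho_c = 3384 - 2825 = 559
d = 1377 * 2825 / 559
= 3890025 / 559
= 6958.9 m

6958.9


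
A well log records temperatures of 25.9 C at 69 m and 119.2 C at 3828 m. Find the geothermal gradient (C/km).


dT = 119.2 - 25.9 = 93.3 C
dz = 3828 - 69 = 3759 m
gradient = dT/dz * 1000 = 93.3/3759 * 1000 = 24.8204 C/km

24.8204


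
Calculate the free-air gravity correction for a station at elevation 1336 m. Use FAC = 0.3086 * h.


FAC = 0.3086 * h
= 0.3086 * 1336
= 412.2896 mGal

412.2896


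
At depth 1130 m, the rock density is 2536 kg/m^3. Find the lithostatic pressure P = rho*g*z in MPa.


P = rho * g * z / 1e6
= 2536 * 9.81 * 1130 / 1e6
= 28112320.8 / 1e6
= 28.1123 MPa

28.1123


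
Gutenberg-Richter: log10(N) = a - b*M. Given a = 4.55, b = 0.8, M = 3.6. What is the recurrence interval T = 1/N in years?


log10(N) = 4.55 - 0.8*3.6 = 1.67
N = 10^1.67 = 46.773514
T = 1/N = 1/46.773514 = 0.0214 years

0.0214


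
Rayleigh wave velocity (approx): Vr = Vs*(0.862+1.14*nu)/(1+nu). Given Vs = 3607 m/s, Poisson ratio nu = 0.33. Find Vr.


Numerator factor = 0.862 + 1.14*0.33 = 1.2382
Denominator = 1 + 0.33 = 1.33
Vr = 3607 * 1.2382 / 1.33 = 3358.04 m/s

3358.04


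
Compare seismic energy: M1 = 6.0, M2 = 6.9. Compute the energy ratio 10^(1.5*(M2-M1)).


M2 - M1 = 6.9 - 6.0 = 0.9
1.5 * 0.9 = 1.35
ratio = 10^1.35 = 22.39

22.39


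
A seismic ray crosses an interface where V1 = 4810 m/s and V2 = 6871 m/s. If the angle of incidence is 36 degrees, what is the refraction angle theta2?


sin(theta1) = sin(36 deg) = 0.587785
sin(theta2) = V2/V1 * sin(theta1) = 6871/4810 * 0.587785 = 0.839641
theta2 = arcsin(0.839641) = 57.1022 degrees

57.1022


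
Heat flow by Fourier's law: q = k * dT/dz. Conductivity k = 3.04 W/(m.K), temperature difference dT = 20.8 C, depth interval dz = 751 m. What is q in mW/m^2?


q = k * dT / dz * 1000
= 3.04 * 20.8 / 751 * 1000
= 0.084197 * 1000
= 84.1971 mW/m^2

84.1971


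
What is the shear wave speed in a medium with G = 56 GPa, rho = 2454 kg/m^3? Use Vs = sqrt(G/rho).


Convert G to Pa: G = 56e9 Pa
Compute G/rho = 56e9 / 2454 = 22819885.9006
Vs = sqrt(22819885.9006) = 4777.02 m/s

4777.02


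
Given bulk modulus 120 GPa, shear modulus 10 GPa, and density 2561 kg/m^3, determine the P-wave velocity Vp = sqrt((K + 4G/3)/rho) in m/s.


First compute the effective modulus:
K + 4G/3 = 120e9 + 4*10e9/3 = 133333333333.33 Pa
Then divide by density:
133333333333.33 / 2561 = 52062996.2254 Pa/(kg/m^3)
Take the square root:
Vp = sqrt(52062996.2254) = 7215.47 m/s

7215.47


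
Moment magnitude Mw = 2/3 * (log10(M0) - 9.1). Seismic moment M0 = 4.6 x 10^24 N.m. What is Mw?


log10(M0) = log10(4.6 x 10^24) = 24.6628
Mw = 2/3 * (24.6628 - 9.1)
= 2/3 * 15.5628
= 10.38

10.38


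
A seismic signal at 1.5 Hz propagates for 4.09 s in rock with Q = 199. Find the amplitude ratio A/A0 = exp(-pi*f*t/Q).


pi*f*t/Q = pi*1.5*4.09/199 = 0.096853
A/A0 = exp(-0.096853) = 0.90769

0.90769


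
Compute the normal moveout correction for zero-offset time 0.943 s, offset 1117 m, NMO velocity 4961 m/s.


x/Vnmo = 1117/4961 = 0.225156
(x/Vnmo)^2 = 0.050695
t0^2 = 0.889249
sqrt(0.889249 + 0.050695) = 0.969507
dt = 0.969507 - 0.943 = 0.026507

0.026507


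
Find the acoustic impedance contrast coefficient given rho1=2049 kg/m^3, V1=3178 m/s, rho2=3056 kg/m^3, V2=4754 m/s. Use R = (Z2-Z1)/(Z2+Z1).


Z1 = 2049 * 3178 = 6511722
Z2 = 3056 * 4754 = 14528224
R = (14528224 - 6511722) / (14528224 + 6511722) = 8016502 / 21039946 = 0.381

0.381


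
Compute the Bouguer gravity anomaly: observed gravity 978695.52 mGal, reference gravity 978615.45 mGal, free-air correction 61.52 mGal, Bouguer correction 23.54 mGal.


BA = g_obs - g_ref + FAC - BC
= 978695.52 - 978615.45 + 61.52 - 23.54
= 118.05 mGal

118.05


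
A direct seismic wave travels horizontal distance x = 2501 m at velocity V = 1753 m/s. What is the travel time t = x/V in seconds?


t = x / V
= 2501 / 1753
= 1.4267 s

1.4267


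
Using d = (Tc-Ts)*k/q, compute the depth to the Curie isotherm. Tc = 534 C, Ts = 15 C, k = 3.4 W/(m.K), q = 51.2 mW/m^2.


T_Curie - T_surf = 534 - 15 = 519 C
Convert q to W/m^2: 51.2 mW/m^2 = 0.0512 W/m^2
d = 519 * 3.4 / 0.0512 = 34464.84 m

34464.84


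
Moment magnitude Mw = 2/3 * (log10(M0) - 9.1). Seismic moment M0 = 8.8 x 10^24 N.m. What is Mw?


log10(M0) = log10(8.8 x 10^24) = 24.9445
Mw = 2/3 * (24.9445 - 9.1)
= 2/3 * 15.8445
= 10.56

10.56


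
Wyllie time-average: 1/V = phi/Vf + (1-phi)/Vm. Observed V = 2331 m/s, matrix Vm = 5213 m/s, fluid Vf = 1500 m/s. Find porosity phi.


1/V - 1/Vm = 1/2331 - 1/5213 = 0.00023717
1/Vf - 1/Vm = 1/1500 - 1/5213 = 0.00047484
phi = 0.00023717 / 0.00047484 = 0.4995

0.4995


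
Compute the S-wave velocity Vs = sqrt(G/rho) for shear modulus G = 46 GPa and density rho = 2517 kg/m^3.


Convert G to Pa: G = 46e9 Pa
Compute G/rho = 46e9 / 2517 = 18275725.0695
Vs = sqrt(18275725.0695) = 4275.01 m/s

4275.01


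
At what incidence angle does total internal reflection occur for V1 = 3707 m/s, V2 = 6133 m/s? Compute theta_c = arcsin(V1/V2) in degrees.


V1/V2 = 3707/6133 = 0.604435
theta_c = arcsin(0.604435) = 37.1882 degrees

37.1882


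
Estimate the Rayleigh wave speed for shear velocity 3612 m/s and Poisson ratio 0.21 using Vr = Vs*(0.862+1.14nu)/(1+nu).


Numerator factor = 0.862 + 1.14*0.21 = 1.1014
Denominator = 1 + 0.21 = 1.21
Vr = 3612 * 1.1014 / 1.21 = 3287.82 m/s

3287.82


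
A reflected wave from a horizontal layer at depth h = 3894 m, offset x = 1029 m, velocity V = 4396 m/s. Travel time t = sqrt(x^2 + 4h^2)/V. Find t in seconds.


x^2 + 4h^2 = 1029^2 + 4*3894^2 = 1058841 + 60652944 = 61711785
sqrt(61711785) = 7855.6849
t = 7855.6849 / 4396 = 1.787 s

1.787


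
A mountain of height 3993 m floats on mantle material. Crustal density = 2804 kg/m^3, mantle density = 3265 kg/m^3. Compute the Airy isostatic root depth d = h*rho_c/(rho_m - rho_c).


rho_m - rho_c = 3265 - 2804 = 461
d = 3993 * 2804 / 461
= 11196372 / 461
= 24287.14 m

24287.14


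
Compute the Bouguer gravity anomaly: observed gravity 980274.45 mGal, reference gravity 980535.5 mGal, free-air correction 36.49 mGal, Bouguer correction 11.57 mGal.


BA = g_obs - g_ref + FAC - BC
= 980274.45 - 980535.5 + 36.49 - 11.57
= -236.13 mGal

-236.13


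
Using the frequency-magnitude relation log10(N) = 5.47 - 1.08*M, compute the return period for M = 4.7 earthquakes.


log10(N) = 5.47 - 1.08*4.7 = 0.394
N = 10^0.394 = 2.477422
T = 1/N = 1/2.477422 = 0.4036 years

0.4036


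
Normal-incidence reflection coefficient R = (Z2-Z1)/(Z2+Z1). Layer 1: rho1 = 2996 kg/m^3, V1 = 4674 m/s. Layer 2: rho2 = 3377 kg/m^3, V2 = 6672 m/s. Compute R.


Z1 = 2996 * 4674 = 14003304
Z2 = 3377 * 6672 = 22531344
R = (22531344 - 14003304) / (22531344 + 14003304) = 8528040 / 36534648 = 0.2334

0.2334


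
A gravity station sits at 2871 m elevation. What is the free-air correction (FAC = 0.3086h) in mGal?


FAC = 0.3086 * h
= 0.3086 * 2871
= 885.9906 mGal

885.9906


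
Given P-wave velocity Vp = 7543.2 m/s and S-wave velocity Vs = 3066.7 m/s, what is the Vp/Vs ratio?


Vp/Vs = 7543.2 / 3066.7
= 2.4597

2.4597


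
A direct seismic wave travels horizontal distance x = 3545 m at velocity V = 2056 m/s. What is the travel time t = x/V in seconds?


t = x / V
= 3545 / 2056
= 1.7242 s

1.7242


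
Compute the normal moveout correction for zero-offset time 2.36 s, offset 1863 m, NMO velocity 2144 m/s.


x/Vnmo = 1863/2144 = 0.868937
(x/Vnmo)^2 = 0.755051
t0^2 = 5.5696
sqrt(5.5696 + 0.755051) = 2.514886
dt = 2.514886 - 2.36 = 0.154886

0.154886


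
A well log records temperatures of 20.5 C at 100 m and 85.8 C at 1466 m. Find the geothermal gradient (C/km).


dT = 85.8 - 20.5 = 65.3 C
dz = 1466 - 100 = 1366 m
gradient = dT/dz * 1000 = 65.3/1366 * 1000 = 47.8038 C/km

47.8038


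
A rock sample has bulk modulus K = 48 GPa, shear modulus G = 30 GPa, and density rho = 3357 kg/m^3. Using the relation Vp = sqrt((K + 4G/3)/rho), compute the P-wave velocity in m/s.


First compute the effective modulus:
K + 4G/3 = 48e9 + 4*30e9/3 = 88000000000.0 Pa
Then divide by density:
88000000000.0 / 3357 = 26213881.4418 Pa/(kg/m^3)
Take the square root:
Vp = sqrt(26213881.4418) = 5119.95 m/s

5119.95


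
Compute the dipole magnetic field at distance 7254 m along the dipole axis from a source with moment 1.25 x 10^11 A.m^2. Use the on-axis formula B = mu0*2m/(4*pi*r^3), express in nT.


m = 1.25 x 10^11 = 125000000000 A.m^2
2m = 250000000000 A.m^2
r^3 = 7254^3 = 381709223064
B = (4pi*10^-7) * 250000000000 / (4*pi * 381709223064) * 1e9
= 314159.265359 / 4796699563941.32 * 1e9
= 65.4949 nT

65.4949


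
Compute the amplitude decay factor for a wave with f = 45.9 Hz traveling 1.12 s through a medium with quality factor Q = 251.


pi*f*t/Q = pi*45.9*1.12/251 = 0.643438
A/A0 = exp(-0.643438) = 0.525483

0.525483


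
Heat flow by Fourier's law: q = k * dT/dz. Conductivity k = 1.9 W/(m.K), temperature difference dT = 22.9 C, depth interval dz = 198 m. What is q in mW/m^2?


q = k * dT / dz * 1000
= 1.9 * 22.9 / 198 * 1000
= 0.219747 * 1000
= 219.7475 mW/m^2

219.7475


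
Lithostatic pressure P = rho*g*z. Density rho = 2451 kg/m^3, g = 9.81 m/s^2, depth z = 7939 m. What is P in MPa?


P = rho * g * z / 1e6
= 2451 * 9.81 * 7939 / 1e6
= 190887777.09 / 1e6
= 190.8878 MPa

190.8878


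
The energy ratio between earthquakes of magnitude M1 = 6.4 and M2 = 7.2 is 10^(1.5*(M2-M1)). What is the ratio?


M2 - M1 = 7.2 - 6.4 = 0.8
1.5 * 0.8 = 1.2
ratio = 10^1.2 = 15.85

15.85


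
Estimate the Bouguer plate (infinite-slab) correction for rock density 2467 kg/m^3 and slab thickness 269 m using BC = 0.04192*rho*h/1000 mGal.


BC = 0.04192 * rho * h / 1000
= 0.04192 * 2467 * 269 / 1000
= 27.8191 mGal

27.8191


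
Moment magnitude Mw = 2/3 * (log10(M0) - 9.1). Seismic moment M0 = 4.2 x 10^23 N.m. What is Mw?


log10(M0) = log10(4.2 x 10^23) = 23.6232
Mw = 2/3 * (23.6232 - 9.1)
= 2/3 * 14.5232
= 9.68

9.68


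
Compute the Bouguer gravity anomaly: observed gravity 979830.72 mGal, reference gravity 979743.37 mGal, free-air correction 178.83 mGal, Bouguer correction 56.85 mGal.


BA = g_obs - g_ref + FAC - BC
= 979830.72 - 979743.37 + 178.83 - 56.85
= 209.33 mGal

209.33


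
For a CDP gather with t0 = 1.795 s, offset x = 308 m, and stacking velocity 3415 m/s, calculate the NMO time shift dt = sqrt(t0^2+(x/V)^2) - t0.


x/Vnmo = 308/3415 = 0.09019
(x/Vnmo)^2 = 0.008134
t0^2 = 3.222025
sqrt(3.222025 + 0.008134) = 1.797264
dt = 1.797264 - 1.795 = 0.002264

0.002264


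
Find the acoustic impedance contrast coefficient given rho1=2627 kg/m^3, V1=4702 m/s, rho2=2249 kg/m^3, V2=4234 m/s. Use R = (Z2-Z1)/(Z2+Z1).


Z1 = 2627 * 4702 = 12352154
Z2 = 2249 * 4234 = 9522266
R = (9522266 - 12352154) / (9522266 + 12352154) = -2829888 / 21874420 = -0.1294

-0.1294


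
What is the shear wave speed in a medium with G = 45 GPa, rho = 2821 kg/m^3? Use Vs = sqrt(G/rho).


Convert G to Pa: G = 45e9 Pa
Compute G/rho = 45e9 / 2821 = 15951790.1453
Vs = sqrt(15951790.1453) = 3993.97 m/s

3993.97


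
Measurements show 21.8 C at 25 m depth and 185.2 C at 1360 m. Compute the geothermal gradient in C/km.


dT = 185.2 - 21.8 = 163.4 C
dz = 1360 - 25 = 1335 m
gradient = dT/dz * 1000 = 163.4/1335 * 1000 = 122.397 C/km

122.397


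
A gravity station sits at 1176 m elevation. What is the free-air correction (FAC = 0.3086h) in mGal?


FAC = 0.3086 * h
= 0.3086 * 1176
= 362.9136 mGal

362.9136


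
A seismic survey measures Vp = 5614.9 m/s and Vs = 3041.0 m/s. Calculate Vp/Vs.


Vp/Vs = 5614.9 / 3041.0
= 1.8464

1.8464


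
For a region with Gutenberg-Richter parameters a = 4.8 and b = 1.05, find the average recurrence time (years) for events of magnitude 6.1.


log10(N) = 4.8 - 1.05*6.1 = -1.605
N = 10^-1.605 = 0.024831
T = 1/N = 1/0.024831 = 40.2717 years

40.2717


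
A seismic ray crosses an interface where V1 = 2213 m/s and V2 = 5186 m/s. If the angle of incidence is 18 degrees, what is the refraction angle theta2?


sin(theta1) = sin(18 deg) = 0.309017
sin(theta2) = V2/V1 * sin(theta1) = 5186/2213 * 0.309017 = 0.724158
theta2 = arcsin(0.724158) = 46.3989 degrees

46.3989


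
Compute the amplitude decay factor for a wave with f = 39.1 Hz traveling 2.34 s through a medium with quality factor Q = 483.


pi*f*t/Q = pi*39.1*2.34/483 = 0.595107
A/A0 = exp(-0.595107) = 0.551503

0.551503


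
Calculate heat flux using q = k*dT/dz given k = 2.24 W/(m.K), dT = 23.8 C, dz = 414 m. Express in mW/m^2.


q = k * dT / dz * 1000
= 2.24 * 23.8 / 414 * 1000
= 0.128773 * 1000
= 128.7729 mW/m^2

128.7729


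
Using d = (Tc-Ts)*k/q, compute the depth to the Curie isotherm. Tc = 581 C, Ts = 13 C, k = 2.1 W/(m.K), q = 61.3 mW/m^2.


T_Curie - T_surf = 581 - 13 = 568 C
Convert q to W/m^2: 61.3 mW/m^2 = 0.0613 W/m^2
d = 568 * 2.1 / 0.0613 = 19458.4 m

19458.4


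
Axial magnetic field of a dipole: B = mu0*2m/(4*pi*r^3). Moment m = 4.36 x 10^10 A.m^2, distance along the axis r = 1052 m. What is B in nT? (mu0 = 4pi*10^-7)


m = 4.36 x 10^10 = 43600000000 A.m^2
2m = 87200000000 A.m^2
r^3 = 1052^3 = 1164252608
B = (4pi*10^-7) * 87200000000 / (4*pi * 1164252608) * 1e9
= 109578.751757 / 14630429760.86 * 1e9
= 7489.7835 nT

7489.7835


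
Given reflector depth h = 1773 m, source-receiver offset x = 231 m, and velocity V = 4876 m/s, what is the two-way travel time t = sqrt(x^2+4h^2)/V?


x^2 + 4h^2 = 231^2 + 4*1773^2 = 53361 + 12574116 = 12627477
sqrt(12627477) = 3553.5161
t = 3553.5161 / 4876 = 0.7288 s

0.7288


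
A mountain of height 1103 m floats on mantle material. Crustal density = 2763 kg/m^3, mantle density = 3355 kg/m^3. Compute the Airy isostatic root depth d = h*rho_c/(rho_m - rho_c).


rho_m - rho_c = 3355 - 2763 = 592
d = 1103 * 2763 / 592
= 3047589 / 592
= 5147.95 m

5147.95


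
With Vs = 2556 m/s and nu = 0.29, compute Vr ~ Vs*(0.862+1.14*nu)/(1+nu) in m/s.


Numerator factor = 0.862 + 1.14*0.29 = 1.1926
Denominator = 1 + 0.29 = 1.29
Vr = 2556 * 1.1926 / 1.29 = 2363.01 m/s

2363.01


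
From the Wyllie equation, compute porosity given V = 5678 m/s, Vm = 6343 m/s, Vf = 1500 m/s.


1/V - 1/Vm = 1/5678 - 1/6343 = 1.846e-05
1/Vf - 1/Vm = 1/1500 - 1/6343 = 0.00050901
phi = 1.846e-05 / 0.00050901 = 0.0363

0.0363


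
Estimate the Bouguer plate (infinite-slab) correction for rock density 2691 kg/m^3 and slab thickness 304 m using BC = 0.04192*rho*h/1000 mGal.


BC = 0.04192 * rho * h / 1000
= 0.04192 * 2691 * 304 / 1000
= 34.2932 mGal

34.2932


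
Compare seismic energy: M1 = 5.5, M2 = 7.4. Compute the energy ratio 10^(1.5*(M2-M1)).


M2 - M1 = 7.4 - 5.5 = 1.9
1.5 * 1.9 = 2.85
ratio = 10^2.85 = 707.95

707.95


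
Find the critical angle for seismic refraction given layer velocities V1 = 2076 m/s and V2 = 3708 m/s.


V1/V2 = 2076/3708 = 0.559871
theta_c = arcsin(0.559871) = 34.0468 degrees

34.0468


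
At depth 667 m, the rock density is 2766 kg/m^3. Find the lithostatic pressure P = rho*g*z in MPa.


P = rho * g * z / 1e6
= 2766 * 9.81 * 667 / 1e6
= 18098684.82 / 1e6
= 18.0987 MPa

18.0987


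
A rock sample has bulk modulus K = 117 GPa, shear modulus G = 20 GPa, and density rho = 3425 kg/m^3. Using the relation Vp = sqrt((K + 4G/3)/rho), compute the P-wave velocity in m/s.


First compute the effective modulus:
K + 4G/3 = 117e9 + 4*20e9/3 = 143666666666.67 Pa
Then divide by density:
143666666666.67 / 3425 = 41946472.0195 Pa/(kg/m^3)
Take the square root:
Vp = sqrt(41946472.0195) = 6476.61 m/s

6476.61


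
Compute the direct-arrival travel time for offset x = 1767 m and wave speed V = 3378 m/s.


t = x / V
= 1767 / 3378
= 0.5231 s

0.5231


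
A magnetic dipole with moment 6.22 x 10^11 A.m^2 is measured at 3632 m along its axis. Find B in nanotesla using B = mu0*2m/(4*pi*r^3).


m = 6.22 x 10^11 = 622000000000 A.m^2
2m = 1244000000000 A.m^2
r^3 = 3632^3 = 47911251968
B = (4pi*10^-7) * 1244000000000 / (4*pi * 47911251968) * 1e9
= 1563256.504426 / 602070548827.83 * 1e9
= 2596.4673 nT

2596.4673


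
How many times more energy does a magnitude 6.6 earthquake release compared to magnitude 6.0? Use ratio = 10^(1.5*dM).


M2 - M1 = 6.6 - 6.0 = 0.6
1.5 * 0.6 = 0.9
ratio = 10^0.9 = 7.94

7.94


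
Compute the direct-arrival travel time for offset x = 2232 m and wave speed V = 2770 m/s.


t = x / V
= 2232 / 2770
= 0.8058 s

0.8058


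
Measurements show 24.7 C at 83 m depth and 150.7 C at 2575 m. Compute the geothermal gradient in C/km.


dT = 150.7 - 24.7 = 126.0 C
dz = 2575 - 83 = 2492 m
gradient = dT/dz * 1000 = 126.0/2492 * 1000 = 50.5618 C/km

50.5618


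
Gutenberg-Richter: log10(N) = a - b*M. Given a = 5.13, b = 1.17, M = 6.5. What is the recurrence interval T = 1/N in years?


log10(N) = 5.13 - 1.17*6.5 = -2.475
N = 10^-2.475 = 0.00335
T = 1/N = 1/0.00335 = 298.5383 years

298.5383


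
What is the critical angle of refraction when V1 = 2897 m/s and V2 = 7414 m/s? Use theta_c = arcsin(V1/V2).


V1/V2 = 2897/7414 = 0.390747
theta_c = arcsin(0.390747) = 23.001 degrees

23.001


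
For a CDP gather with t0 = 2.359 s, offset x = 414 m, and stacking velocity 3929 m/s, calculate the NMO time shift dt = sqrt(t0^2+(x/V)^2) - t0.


x/Vnmo = 414/3929 = 0.10537
(x/Vnmo)^2 = 0.011103
t0^2 = 5.564881
sqrt(5.564881 + 0.011103) = 2.361352
dt = 2.361352 - 2.359 = 0.002352

0.002352


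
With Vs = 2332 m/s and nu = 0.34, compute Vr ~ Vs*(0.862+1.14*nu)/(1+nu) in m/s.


Numerator factor = 0.862 + 1.14*0.34 = 1.2496
Denominator = 1 + 0.34 = 1.34
Vr = 2332 * 1.2496 / 1.34 = 2174.68 m/s

2174.68


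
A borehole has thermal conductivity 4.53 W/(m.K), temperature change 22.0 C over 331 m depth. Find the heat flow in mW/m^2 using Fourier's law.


q = k * dT / dz * 1000
= 4.53 * 22.0 / 331 * 1000
= 0.301088 * 1000
= 301.0876 mW/m^2

301.0876


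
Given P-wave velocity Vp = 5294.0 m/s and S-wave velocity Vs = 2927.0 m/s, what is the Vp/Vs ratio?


Vp/Vs = 5294.0 / 2927.0
= 1.8087

1.8087


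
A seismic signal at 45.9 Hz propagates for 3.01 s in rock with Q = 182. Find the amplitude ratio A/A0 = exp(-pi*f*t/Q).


pi*f*t/Q = pi*45.9*3.01/182 = 2.384831
A/A0 = exp(-2.384831) = 0.092105

0.092105


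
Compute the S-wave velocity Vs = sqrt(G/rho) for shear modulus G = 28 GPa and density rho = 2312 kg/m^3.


Convert G to Pa: G = 28e9 Pa
Compute G/rho = 28e9 / 2312 = 12110726.6436
Vs = sqrt(12110726.6436) = 3480.05 m/s

3480.05


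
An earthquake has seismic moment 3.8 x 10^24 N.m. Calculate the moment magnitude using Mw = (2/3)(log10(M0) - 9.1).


log10(M0) = log10(3.8 x 10^24) = 24.5798
Mw = 2/3 * (24.5798 - 9.1)
= 2/3 * 15.4798
= 10.32

10.32


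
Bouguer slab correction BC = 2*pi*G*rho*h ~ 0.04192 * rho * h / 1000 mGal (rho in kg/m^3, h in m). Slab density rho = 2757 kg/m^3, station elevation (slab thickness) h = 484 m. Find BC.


BC = 0.04192 * rho * h / 1000
= 0.04192 * 2757 * 484 / 1000
= 55.9375 mGal

55.9375


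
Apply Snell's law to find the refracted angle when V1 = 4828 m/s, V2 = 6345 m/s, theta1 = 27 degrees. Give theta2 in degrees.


sin(theta1) = sin(27 deg) = 0.45399
sin(theta2) = V2/V1 * sin(theta1) = 6345/4828 * 0.45399 = 0.596638
theta2 = arcsin(0.596638) = 36.6295 degrees

36.6295


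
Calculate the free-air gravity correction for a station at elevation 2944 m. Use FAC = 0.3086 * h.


FAC = 0.3086 * h
= 0.3086 * 2944
= 908.5184 mGal

908.5184


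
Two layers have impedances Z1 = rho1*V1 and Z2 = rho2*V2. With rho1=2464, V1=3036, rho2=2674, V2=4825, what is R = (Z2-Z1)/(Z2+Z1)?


Z1 = 2464 * 3036 = 7480704
Z2 = 2674 * 4825 = 12902050
R = (12902050 - 7480704) / (12902050 + 7480704) = 5421346 / 20382754 = 0.266

0.266


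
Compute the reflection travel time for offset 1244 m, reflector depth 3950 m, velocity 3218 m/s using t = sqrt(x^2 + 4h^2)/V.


x^2 + 4h^2 = 1244^2 + 4*3950^2 = 1547536 + 62410000 = 63957536
sqrt(63957536) = 7997.3456
t = 7997.3456 / 3218 = 2.4852 s

2.4852


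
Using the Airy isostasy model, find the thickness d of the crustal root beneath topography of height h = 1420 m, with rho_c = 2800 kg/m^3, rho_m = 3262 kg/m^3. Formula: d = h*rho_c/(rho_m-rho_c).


rho_m - rho_c = 3262 - 2800 = 462
d = 1420 * 2800 / 462
= 3976000 / 462
= 8606.06 m

8606.06


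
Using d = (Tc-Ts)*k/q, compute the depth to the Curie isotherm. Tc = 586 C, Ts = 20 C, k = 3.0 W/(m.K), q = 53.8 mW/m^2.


T_Curie - T_surf = 586 - 20 = 566 C
Convert q to W/m^2: 53.8 mW/m^2 = 0.0538 W/m^2
d = 566 * 3.0 / 0.0538 = 31561.34 m

31561.34


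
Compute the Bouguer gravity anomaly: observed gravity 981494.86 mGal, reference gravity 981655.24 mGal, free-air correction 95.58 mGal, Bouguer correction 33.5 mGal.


BA = g_obs - g_ref + FAC - BC
= 981494.86 - 981655.24 + 95.58 - 33.5
= -98.3 mGal

-98.3


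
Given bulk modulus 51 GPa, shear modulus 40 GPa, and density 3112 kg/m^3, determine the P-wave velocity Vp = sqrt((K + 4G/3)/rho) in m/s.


First compute the effective modulus:
K + 4G/3 = 51e9 + 4*40e9/3 = 104333333333.33 Pa
Then divide by density:
104333333333.33 / 3112 = 33526135.3899 Pa/(kg/m^3)
Take the square root:
Vp = sqrt(33526135.3899) = 5790.18 m/s

5790.18


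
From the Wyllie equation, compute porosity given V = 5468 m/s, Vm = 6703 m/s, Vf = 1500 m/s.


1/V - 1/Vm = 1/5468 - 1/6703 = 3.37e-05
1/Vf - 1/Vm = 1/1500 - 1/6703 = 0.00051748
phi = 3.37e-05 / 0.00051748 = 0.0651

0.0651


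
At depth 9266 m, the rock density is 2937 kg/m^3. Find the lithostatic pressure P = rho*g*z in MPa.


P = rho * g * z / 1e6
= 2937 * 9.81 * 9266 / 1e6
= 266971714.02 / 1e6
= 266.9717 MPa

266.9717


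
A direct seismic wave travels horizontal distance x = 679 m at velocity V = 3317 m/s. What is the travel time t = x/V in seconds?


t = x / V
= 679 / 3317
= 0.2047 s

0.2047


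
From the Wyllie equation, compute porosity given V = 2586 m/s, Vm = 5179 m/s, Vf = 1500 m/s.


1/V - 1/Vm = 1/2586 - 1/5179 = 0.00019361
1/Vf - 1/Vm = 1/1500 - 1/5179 = 0.00047358
phi = 0.00019361 / 0.00047358 = 0.4088

0.4088


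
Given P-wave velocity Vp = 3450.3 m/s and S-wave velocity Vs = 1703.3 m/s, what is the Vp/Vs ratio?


Vp/Vs = 3450.3 / 1703.3
= 2.0257

2.0257


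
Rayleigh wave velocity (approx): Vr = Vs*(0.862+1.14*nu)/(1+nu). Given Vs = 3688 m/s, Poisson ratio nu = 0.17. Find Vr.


Numerator factor = 0.862 + 1.14*0.17 = 1.0558
Denominator = 1 + 0.17 = 1.17
Vr = 3688 * 1.0558 / 1.17 = 3328.03 m/s

3328.03


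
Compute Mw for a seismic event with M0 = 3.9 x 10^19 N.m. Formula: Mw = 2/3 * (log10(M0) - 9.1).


log10(M0) = log10(3.9 x 10^19) = 19.5911
Mw = 2/3 * (19.5911 - 9.1)
= 2/3 * 10.4911
= 6.99

6.99


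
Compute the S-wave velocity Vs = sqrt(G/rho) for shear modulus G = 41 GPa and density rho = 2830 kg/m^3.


Convert G to Pa: G = 41e9 Pa
Compute G/rho = 41e9 / 2830 = 14487632.5088
Vs = sqrt(14487632.5088) = 3806.26 m/s

3806.26


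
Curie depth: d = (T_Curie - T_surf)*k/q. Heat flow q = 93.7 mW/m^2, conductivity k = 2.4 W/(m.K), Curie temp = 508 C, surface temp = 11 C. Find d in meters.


T_Curie - T_surf = 508 - 11 = 497 C
Convert q to W/m^2: 93.7 mW/m^2 = 0.0937 W/m^2
d = 497 * 2.4 / 0.0937 = 12729.99 m

12729.99


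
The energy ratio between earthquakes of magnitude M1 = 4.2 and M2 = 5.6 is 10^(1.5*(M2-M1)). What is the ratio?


M2 - M1 = 5.6 - 4.2 = 1.4
1.5 * 1.4 = 2.1
ratio = 10^2.1 = 125.89

125.89


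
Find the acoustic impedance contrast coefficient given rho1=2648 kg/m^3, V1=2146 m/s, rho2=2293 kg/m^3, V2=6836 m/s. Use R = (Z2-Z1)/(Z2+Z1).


Z1 = 2648 * 2146 = 5682608
Z2 = 2293 * 6836 = 15674948
R = (15674948 - 5682608) / (15674948 + 5682608) = 9992340 / 21357556 = 0.4679

0.4679


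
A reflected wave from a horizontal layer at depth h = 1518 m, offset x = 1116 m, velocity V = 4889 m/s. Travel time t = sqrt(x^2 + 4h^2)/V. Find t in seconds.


x^2 + 4h^2 = 1116^2 + 4*1518^2 = 1245456 + 9217296 = 10462752
sqrt(10462752) = 3234.6178
t = 3234.6178 / 4889 = 0.6616 s

0.6616


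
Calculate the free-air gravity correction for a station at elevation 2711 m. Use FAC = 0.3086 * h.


FAC = 0.3086 * h
= 0.3086 * 2711
= 836.6146 mGal

836.6146


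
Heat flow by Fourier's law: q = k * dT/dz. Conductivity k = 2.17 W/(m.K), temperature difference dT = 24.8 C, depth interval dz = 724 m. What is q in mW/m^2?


q = k * dT / dz * 1000
= 2.17 * 24.8 / 724 * 1000
= 0.074331 * 1000
= 74.3315 mW/m^2

74.3315


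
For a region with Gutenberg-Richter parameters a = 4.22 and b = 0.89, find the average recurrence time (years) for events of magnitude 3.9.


log10(N) = 4.22 - 0.89*3.9 = 0.749
N = 10^0.749 = 5.61048
T = 1/N = 1/5.61048 = 0.1782 years

0.1782


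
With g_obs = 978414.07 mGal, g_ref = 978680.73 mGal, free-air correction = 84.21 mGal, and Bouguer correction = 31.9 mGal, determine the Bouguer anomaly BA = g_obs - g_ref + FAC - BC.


BA = g_obs - g_ref + FAC - BC
= 978414.07 - 978680.73 + 84.21 - 31.9
= -214.35 mGal

-214.35


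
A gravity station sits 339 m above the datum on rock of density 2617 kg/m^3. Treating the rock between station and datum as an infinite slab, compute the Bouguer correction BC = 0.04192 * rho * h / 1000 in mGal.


BC = 0.04192 * rho * h / 1000
= 0.04192 * 2617 * 339 / 1000
= 37.1899 mGal

37.1899


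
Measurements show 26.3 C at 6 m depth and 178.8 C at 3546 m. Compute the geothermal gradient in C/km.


dT = 178.8 - 26.3 = 152.5 C
dz = 3546 - 6 = 3540 m
gradient = dT/dz * 1000 = 152.5/3540 * 1000 = 43.0791 C/km

43.0791


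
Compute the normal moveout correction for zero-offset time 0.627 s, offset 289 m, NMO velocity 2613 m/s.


x/Vnmo = 289/2613 = 0.110601
(x/Vnmo)^2 = 0.012233
t0^2 = 0.393129
sqrt(0.393129 + 0.012233) = 0.63668
dt = 0.63668 - 0.627 = 0.00968

0.00968


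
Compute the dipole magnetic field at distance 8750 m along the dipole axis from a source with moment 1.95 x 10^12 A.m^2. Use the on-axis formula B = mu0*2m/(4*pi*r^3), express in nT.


m = 1.95 x 10^12 = 1950000000000 A.m^2
2m = 3900000000000 A.m^2
r^3 = 8750^3 = 669921875000
B = (4pi*10^-7) * 3900000000000 / (4*pi * 669921875000) * 1e9
= 4900884.5396 / 8418486563916.4 * 1e9
= 582.1574 nT

582.1574


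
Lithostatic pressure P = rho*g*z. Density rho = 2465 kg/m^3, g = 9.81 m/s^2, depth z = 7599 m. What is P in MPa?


P = rho * g * z / 1e6
= 2465 * 9.81 * 7599 / 1e6
= 183756358.35 / 1e6
= 183.7564 MPa

183.7564


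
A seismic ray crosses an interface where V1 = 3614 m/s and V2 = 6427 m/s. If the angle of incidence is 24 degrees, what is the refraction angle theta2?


sin(theta1) = sin(24 deg) = 0.406737
sin(theta2) = V2/V1 * sin(theta1) = 6427/3614 * 0.406737 = 0.723325
theta2 = arcsin(0.723325) = 46.3297 degrees

46.3297


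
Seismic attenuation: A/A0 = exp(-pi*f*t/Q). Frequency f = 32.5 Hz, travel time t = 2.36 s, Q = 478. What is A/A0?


pi*f*t/Q = pi*32.5*2.36/478 = 0.504101
A/A0 = exp(-0.504101) = 0.604049

0.604049


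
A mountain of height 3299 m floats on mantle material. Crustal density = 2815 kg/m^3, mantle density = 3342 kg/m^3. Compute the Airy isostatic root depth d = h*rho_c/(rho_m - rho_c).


rho_m - rho_c = 3342 - 2815 = 527
d = 3299 * 2815 / 527
= 9286685 / 527
= 17621.79 m

17621.79


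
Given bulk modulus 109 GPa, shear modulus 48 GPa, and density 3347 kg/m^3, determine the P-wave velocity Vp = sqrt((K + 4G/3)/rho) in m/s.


First compute the effective modulus:
K + 4G/3 = 109e9 + 4*48e9/3 = 173000000000.0 Pa
Then divide by density:
173000000000.0 / 3347 = 51688078.8766 Pa/(kg/m^3)
Take the square root:
Vp = sqrt(51688078.8766) = 7189.44 m/s

7189.44


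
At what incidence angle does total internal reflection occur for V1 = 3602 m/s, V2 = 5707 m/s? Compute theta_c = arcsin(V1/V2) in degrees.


V1/V2 = 3602/5707 = 0.631155
theta_c = arcsin(0.631155) = 39.1354 degrees

39.1354


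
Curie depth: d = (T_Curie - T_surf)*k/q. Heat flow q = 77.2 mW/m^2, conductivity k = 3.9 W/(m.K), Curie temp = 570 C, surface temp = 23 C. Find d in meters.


T_Curie - T_surf = 570 - 23 = 547 C
Convert q to W/m^2: 77.2 mW/m^2 = 0.0772 W/m^2
d = 547 * 3.9 / 0.0772 = 27633.42 m

27633.42


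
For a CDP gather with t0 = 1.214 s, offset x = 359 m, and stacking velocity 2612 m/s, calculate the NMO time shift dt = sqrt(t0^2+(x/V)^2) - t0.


x/Vnmo = 359/2612 = 0.137443
(x/Vnmo)^2 = 0.01889
t0^2 = 1.473796
sqrt(1.473796 + 0.01889) = 1.221755
dt = 1.221755 - 1.214 = 0.007755

0.007755


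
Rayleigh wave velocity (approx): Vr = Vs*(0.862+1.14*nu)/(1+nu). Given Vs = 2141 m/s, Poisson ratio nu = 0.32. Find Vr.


Numerator factor = 0.862 + 1.14*0.32 = 1.2268
Denominator = 1 + 0.32 = 1.32
Vr = 2141 * 1.2268 / 1.32 = 1989.83 m/s

1989.83


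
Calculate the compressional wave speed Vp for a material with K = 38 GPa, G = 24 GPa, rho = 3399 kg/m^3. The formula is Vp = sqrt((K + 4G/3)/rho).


First compute the effective modulus:
K + 4G/3 = 38e9 + 4*24e9/3 = 70000000000.0 Pa
Then divide by density:
70000000000.0 / 3399 = 20594292.439 Pa/(kg/m^3)
Take the square root:
Vp = sqrt(20594292.439) = 4538.09 m/s

4538.09


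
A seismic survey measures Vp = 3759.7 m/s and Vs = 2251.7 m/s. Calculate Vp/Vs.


Vp/Vs = 3759.7 / 2251.7
= 1.6697

1.6697


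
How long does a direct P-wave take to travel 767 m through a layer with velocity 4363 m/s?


t = x / V
= 767 / 4363
= 0.1758 s

0.1758


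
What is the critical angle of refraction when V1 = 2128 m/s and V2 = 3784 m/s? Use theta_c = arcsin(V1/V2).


V1/V2 = 2128/3784 = 0.562368
theta_c = arcsin(0.562368) = 34.2197 degrees

34.2197


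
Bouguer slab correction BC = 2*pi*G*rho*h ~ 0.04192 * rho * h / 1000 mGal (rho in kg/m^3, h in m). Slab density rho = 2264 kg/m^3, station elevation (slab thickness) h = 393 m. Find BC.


BC = 0.04192 * rho * h / 1000
= 0.04192 * 2264 * 393 / 1000
= 37.2984 mGal

37.2984


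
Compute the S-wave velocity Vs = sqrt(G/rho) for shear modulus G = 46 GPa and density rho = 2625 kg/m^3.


Convert G to Pa: G = 46e9 Pa
Compute G/rho = 46e9 / 2625 = 17523809.5238
Vs = sqrt(17523809.5238) = 4186.14 m/s

4186.14


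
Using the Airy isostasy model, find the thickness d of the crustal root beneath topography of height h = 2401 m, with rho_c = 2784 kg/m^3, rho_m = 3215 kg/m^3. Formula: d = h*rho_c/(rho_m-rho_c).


rho_m - rho_c = 3215 - 2784 = 431
d = 2401 * 2784 / 431
= 6684384 / 431
= 15509.01 m

15509.01


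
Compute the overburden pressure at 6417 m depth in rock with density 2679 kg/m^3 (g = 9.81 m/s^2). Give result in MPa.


P = rho * g * z / 1e6
= 2679 * 9.81 * 6417 / 1e6
= 168645112.83 / 1e6
= 168.6451 MPa

168.6451


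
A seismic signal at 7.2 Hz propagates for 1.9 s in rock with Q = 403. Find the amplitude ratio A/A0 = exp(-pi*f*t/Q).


pi*f*t/Q = pi*7.2*1.9/403 = 0.106643
A/A0 = exp(-0.106643) = 0.898847

0.898847


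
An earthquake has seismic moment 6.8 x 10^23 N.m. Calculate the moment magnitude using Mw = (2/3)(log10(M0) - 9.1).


log10(M0) = log10(6.8 x 10^23) = 23.8325
Mw = 2/3 * (23.8325 - 9.1)
= 2/3 * 14.7325
= 9.82

9.82


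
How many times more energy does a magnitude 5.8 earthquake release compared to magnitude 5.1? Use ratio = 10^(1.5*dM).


M2 - M1 = 5.8 - 5.1 = 0.7
1.5 * 0.7 = 1.05
ratio = 10^1.05 = 11.22

11.22


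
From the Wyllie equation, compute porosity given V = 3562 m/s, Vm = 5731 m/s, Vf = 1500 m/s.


1/V - 1/Vm = 1/3562 - 1/5731 = 0.00010625
1/Vf - 1/Vm = 1/1500 - 1/5731 = 0.00049218
phi = 0.00010625 / 0.00049218 = 0.2159

0.2159


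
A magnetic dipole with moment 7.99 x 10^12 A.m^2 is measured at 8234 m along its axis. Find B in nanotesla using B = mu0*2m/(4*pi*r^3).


m = 7.99 x 10^12 = 7990000000000 A.m^2
2m = 15980000000000 A.m^2
r^3 = 8234^3 = 558254956904
B = (4pi*10^-7) * 15980000000000 / (4*pi * 558254956904) * 1e9
= 20081060.241746 / 7015238685758.77 * 1e9
= 2862.4914 nT

2862.4914


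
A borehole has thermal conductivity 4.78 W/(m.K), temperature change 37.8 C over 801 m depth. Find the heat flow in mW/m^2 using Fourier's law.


q = k * dT / dz * 1000
= 4.78 * 37.8 / 801 * 1000
= 0.225573 * 1000
= 225.573 mW/m^2

225.573


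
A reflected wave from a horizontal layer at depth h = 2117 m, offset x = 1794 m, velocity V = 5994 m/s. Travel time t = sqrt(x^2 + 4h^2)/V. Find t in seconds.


x^2 + 4h^2 = 1794^2 + 4*2117^2 = 3218436 + 17926756 = 21145192
sqrt(21145192) = 4598.3902
t = 4598.3902 / 5994 = 0.7672 s

0.7672


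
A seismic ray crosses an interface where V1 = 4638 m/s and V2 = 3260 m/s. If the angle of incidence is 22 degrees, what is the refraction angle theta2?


sin(theta1) = sin(22 deg) = 0.374607
sin(theta2) = V2/V1 * sin(theta1) = 3260/4638 * 0.374607 = 0.263307
theta2 = arcsin(0.263307) = 15.2664 degrees

15.2664


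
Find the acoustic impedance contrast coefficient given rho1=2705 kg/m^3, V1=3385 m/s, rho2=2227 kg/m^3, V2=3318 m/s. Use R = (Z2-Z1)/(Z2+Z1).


Z1 = 2705 * 3385 = 9156425
Z2 = 2227 * 3318 = 7389186
R = (7389186 - 9156425) / (7389186 + 9156425) = -1767239 / 16545611 = -0.1068

-0.1068


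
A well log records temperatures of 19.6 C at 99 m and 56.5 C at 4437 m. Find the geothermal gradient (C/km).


dT = 56.5 - 19.6 = 36.9 C
dz = 4437 - 99 = 4338 m
gradient = dT/dz * 1000 = 36.9/4338 * 1000 = 8.5062 C/km

8.5062


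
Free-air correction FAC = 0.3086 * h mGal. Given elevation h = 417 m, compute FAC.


FAC = 0.3086 * h
= 0.3086 * 417
= 128.6862 mGal

128.6862


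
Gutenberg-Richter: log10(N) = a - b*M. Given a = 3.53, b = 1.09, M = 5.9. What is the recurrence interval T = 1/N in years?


log10(N) = 3.53 - 1.09*5.9 = -2.901
N = 10^-2.901 = 0.001256
T = 1/N = 1/0.001256 = 796.1594 years

796.1594


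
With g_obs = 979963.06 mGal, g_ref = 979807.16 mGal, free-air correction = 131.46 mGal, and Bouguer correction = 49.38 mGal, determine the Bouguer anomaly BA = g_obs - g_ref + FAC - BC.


BA = g_obs - g_ref + FAC - BC
= 979963.06 - 979807.16 + 131.46 - 49.38
= 237.98 mGal

237.98


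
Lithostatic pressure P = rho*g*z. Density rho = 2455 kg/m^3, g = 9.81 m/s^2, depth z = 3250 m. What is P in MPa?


P = rho * g * z / 1e6
= 2455 * 9.81 * 3250 / 1e6
= 78271537.5 / 1e6
= 78.2715 MPa

78.2715
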